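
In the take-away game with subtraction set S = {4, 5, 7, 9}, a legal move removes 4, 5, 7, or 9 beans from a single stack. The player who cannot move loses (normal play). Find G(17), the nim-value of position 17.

1

n :  0  1  2  3  4  5  6  7  8  9 10 11 12 13 14 15 16 17
G :  0  0  0  0  1  1  1  1  2  2  2  2  3  0  0  0  0  1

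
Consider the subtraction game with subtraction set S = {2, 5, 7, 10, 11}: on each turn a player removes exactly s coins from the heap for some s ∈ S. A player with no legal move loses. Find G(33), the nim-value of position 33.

n :  0  1  2  3  4  5  6  7  8  9 10 11 12 13 14 15 16 17 18 19 20 21 22 23 24 25 26 27 28 29 30 31 32 33
G :  0  0  1  1  0  2  1  3  2  2  3  3  4  0  5  1  0  0  1  1  4  2  2  3  3  0  4  1  5  0  2  1  3  0

0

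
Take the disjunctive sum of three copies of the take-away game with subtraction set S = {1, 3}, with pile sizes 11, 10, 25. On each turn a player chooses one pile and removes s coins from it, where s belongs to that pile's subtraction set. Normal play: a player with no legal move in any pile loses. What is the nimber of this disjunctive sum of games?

All piles use S = {1, 3}:
G(0) = 0
G(1) = mex{0} = 1
G(2) = mex{1} = 0
G(3) = mex{0,0} = 1
G(4) = mex{1,1} = 0
G(5) = mex{0,0} = 1
G(6) = mex{1,1} = 0
G(7) = mex{0,0} = 1
G(8) = mex{1,1} = 0
G(9) = mex{0,0} = 1
G(10) = mex{1,1} = 0
G(11) = mex{0,0} = 1
G(12) = mex{1,1} = 0
G(13) = mex{0,0} = 1
G(14) = mex{1,1} = 0
G(15) = mex{0,0} = 1
G(16) = mex{1,1} = 0
G(17) = mex{0,0} = 1
G(18) = mex{1,1} = 0
G(19) = mex{0,0} = 1
G(20) = mex{1,1} = 0
G(21) = mex{0,0} = 1
G(22) = mex{1,1} = 0
G(23) = mex{0,0} = 1
G(24) = mex{1,1} = 0
G(25) = mex{0,0} = 1
Pile A: G(11) = 1.
Pile B: G(10) = 0.
Pile C: G(25) = 1.
Combined Grundy value = 1 ⊕ 0 ⊕ 1 = 0.

0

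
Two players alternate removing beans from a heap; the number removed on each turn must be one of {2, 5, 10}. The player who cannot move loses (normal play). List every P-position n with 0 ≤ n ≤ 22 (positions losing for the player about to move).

0, 1, 4, 7, 8, 15, 16, 19, 22

n :  0  1  2  3  4  5  6  7  8  9 10 11 12 13 14 15 16 17 18 19 20 21 22
G :  0  0  1  1  0  2  1  0  0  1  1  2  2  3  3  0  0  1  1  0  2  1  0
P-positions are exactly the n with G(n) = 0.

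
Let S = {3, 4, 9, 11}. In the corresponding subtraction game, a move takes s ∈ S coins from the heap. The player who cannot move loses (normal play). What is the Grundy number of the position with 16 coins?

G(0) = 0
G(1) = mex{} = 0
G(2) = mex{} = 0
G(3) = mex{0} = 1
G(4) = mex{0,0} = 1
G(5) = mex{0,0} = 1
G(6) = mex{1,0} = 2
G(7) = mex{1,1} = 0
G(8) = mex{1,1} = 0
G(9) = mex{2,1,0} = 3
G(10) = mex{0,2,0} = 1
G(11) = mex{0,0,0,0} = 1
G(12) = mex{3,0,1,0} = 2
G(13) = mex{1,3,1,0} = 2
G(14) = mex{1,1,1,1} = 0
G(15) = mex{2,1,2,1} = 0
G(16) = mex{2,2,0,1} = 3

3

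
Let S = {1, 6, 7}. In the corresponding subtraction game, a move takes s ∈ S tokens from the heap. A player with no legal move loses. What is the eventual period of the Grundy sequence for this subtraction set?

12

G(0) = 0
G(1) = mex{0} = 1
G(2) = mex{1} = 0
G(3) = mex{0} = 1
G(4) = mex{1} = 0
G(5) = mex{0} = 1
G(6) = mex{1,0} = 2
G(7) = mex{2,1,0} = 3
G(8) = mex{3,0,1} = 2
G(9) = mex{2,1,0} = 3
G(10) = mex{3,0,1} = 2
G(11) = mex{2,1,0} = 3
G(12) = mex{3,2,1} = 0
G(13) = mex{0,3,2} = 1
G(14) = mex{1,2,3} = 0
G(15) = mex{0,3,2} = 1
G(16) = mex{1,2,3} = 0
G(17) = mex{0,3,2} = 1
G(18) = mex{1,0,3} = 2
G(19) = mex{2,1,0} = 3
G(20) = mex{3,0,1} = 2
G(21) = mex{2,1,0} = 3
G(22) = mex{3,0,1} = 2
G(23) = mex{2,1,0} = 3
G(24) = mex{3,2,1} = 0
G(25) = mex{0,3,2} = 1
G(n+12) = G(n) holds for n = 0,…,6 (a full window of length max(S) = 7), so the sequence is purely periodic with period 12.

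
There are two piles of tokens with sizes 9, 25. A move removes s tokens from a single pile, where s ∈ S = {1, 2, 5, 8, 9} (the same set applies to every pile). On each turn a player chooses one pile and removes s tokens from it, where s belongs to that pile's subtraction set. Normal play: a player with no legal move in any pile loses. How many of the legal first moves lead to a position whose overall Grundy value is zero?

All piles use S = {1, 2, 5, 8, 9}:
n :  0  1  2  3  4  5  6  7  8  9 10 11 12 13 14 15 16 17 18 19 20 21 22 23 24 25
G :  0  1  2  0  1  2  0  1  2  3  0  1  2  0  1  2  0  1  2  3  0  1  2  0  1  2
Pile A: G(9) = 3.
Pile B: G(25) = 2.
Combined Grundy value = 3 ⊕ 2 = 1.
A winning move leaves total XOR = 0, i.e. changes one component's Grundy value g to g ⊕ X where X is the current total.
Pile A: need g' = 3⊕1 = 2. Options: 9−1→G=2, 9−2→G=1, 9−5→G=1, 9−8→G=1, 9−9→G=0. Hits: 1.
Pile B: need g' = 2⊕1 = 3. Options: 25−1→G=1, 25−2→G=0, 25−5→G=0, 25−8→G=1, 25−9→G=0. Hits: 0.

1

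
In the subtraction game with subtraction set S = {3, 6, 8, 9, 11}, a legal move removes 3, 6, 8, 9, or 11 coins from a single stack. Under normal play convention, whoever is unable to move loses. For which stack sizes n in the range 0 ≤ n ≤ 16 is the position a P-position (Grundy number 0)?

G(0) = 0
G(1) = mex{} = 0
G(2) = mex{} = 0
G(3) = mex{0} = 1
G(4) = mex{0} = 1
G(5) = mex{0} = 1
G(6) = mex{1,0} = 2
G(7) = mex{1,0} = 2
G(8) = mex{1,0,0} = 2
G(9) = mex{2,1,0,0} = 3
G(10) = mex{2,1,0,0} = 3
G(11) = mex{2,1,1,0,0} = 3
G(12) = mex{3,2,1,1,0} = 4
G(13) = mex{3,2,1,1,0} = 4
G(14) = mex{3,2,2,1,1} = 0
G(15) = mex{4,3,2,2,1} = 0
G(16) = mex{4,3,2,2,1} = 0
P-positions are exactly the n with G(n) = 0.

0, 1, 2, 14, 15, 16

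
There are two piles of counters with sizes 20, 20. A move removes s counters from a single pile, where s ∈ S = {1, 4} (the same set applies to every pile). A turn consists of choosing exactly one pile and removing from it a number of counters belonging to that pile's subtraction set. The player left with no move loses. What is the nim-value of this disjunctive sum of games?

All piles use S = {1, 4}:
n :  0  1  2  3  4  5  6  7  8  9 10 11 12 13 14 15 16 17 18 19 20
G :  0  1  0  1  2  0  1  0  1  2  0  1  0  1  2  0  1  0  1  2  0
Pile A: G(20) = 0.
Pile B: G(20) = 0.
Combined Grundy value = 0 ⊕ 0 = 0.

0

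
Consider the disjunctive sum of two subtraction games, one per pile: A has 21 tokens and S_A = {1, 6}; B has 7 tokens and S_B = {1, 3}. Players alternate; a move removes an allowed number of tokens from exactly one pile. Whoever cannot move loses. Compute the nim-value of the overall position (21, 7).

Pile A, S = {1, 6}:
n :  0  1  2  3  4  5  6  7  8  9 10 11 12 13 14 15 16 17 18 19 20 21
G :  0  1  0  1  0  1  2  0  1  0  1  0  1  2  0  1  0  1  0  1  2  0
G_A(21) = 0.
Pile B, S = {1, 3}:
n : 0 1 2 3 4 5 6 7
G : 0 1 0 1 0 1 0 1
G_B(7) = 1.
Combined Grundy value = 0 ⊕ 1 = 1.

1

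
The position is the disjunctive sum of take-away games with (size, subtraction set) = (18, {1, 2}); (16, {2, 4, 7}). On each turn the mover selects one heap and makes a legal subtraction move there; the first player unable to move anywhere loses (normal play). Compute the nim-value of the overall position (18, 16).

Heap A, S = {1, 2}:
n :  0  1  2  3  4  5  6  7  8  9 10 11 12 13 14 15 16 17 18
G :  0  1  2  0  1  2  0  1  2  0  1  2  0  1  2  0  1  2  0
G_A(18) = 0.
Heap B, S = {2, 4, 7}:
n :  0  1  2  3  4  5  6  7  8  9 10 11 12 13 14 15 16
G :  0  0  1  1  2  2  0  3  1  0  2  1  0  2  1  0  2
G_B(16) = 2.
Combined Grundy value = 0 ⊕ 2 = 2.

2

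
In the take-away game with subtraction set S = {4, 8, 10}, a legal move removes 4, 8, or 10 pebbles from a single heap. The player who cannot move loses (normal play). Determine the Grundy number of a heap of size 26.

3

G(0) = 0
G(1) = mex{} = 0
G(2) = mex{} = 0
G(3) = mex{} = 0
G(4) = mex{0} = 1
G(5) = mex{0} = 1
G(6) = mex{0} = 1
G(7) = mex{0} = 1
G(8) = mex{1,0} = 2
G(9) = mex{1,0} = 2
G(10) = mex{1,0,0} = 2
G(11) = mex{1,0,0} = 2
G(12) = mex{2,1,0} = 3
G(13) = mex{2,1,0} = 3
G(14) = mex{2,1,1} = 0
G(15) = mex{2,1,1} = 0
G(16) = mex{3,2,1} = 0
G(17) = mex{3,2,1} = 0
G(18) = mex{0,2,2} = 1
G(19) = mex{0,2,2} = 1
G(20) = mex{0,3,2} = 1
G(21) = mex{0,3,2} = 1
G(22) = mex{1,0,3} = 2
G(23) = mex{1,0,3} = 2
G(24) = mex{1,0,0} = 2
G(25) = mex{1,0,0} = 2
G(26) = mex{2,1,0} = 3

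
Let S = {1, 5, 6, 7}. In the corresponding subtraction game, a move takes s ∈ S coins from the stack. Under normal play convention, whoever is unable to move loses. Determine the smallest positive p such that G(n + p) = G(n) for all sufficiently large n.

n :  0  1  2  3  4  5  6  7  8  9 10 11 12 13 14 15 16 17 18 19 20 21 22 23 24 25
G :  0  1  0  1  0  1  2  3  2  3  2  3  0  1  0  1  0  1  2  3  2  3  2  3  0  1
G(n+12) = G(n) holds for n = 0,…,6 (a full window of length max(S) = 7), so the sequence is purely periodic with period 12.

12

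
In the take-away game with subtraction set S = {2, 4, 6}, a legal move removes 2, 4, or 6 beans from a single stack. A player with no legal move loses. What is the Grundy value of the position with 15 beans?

n :  0  1  2  3  4  5  6  7  8  9 10 11 12 13 14 15
G :  0  0  1  1  2  2  3  3  0  0  1  1  2  2  3  3

3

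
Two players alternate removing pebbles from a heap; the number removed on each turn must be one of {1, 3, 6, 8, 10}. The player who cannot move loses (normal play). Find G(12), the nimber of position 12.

1

n :  0  1  2  3  4  5  6  7  8  9 10 11 12
G :  0  1  0  1  0  1  2  3  2  0  1  0  1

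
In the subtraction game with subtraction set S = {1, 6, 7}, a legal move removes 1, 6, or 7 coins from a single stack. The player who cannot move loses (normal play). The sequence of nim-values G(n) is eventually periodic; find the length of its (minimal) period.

G(0) = 0
G(1) = mex{0} = 1
G(2) = mex{1} = 0
G(3) = mex{0} = 1
G(4) = mex{1} = 0
G(5) = mex{0} = 1
G(6) = mex{1,0} = 2
G(7) = mex{2,1,0} = 3
G(8) = mex{3,0,1} = 2
G(9) = mex{2,1,0} = 3
G(10) = mex{3,0,1} = 2
G(11) = mex{2,1,0} = 3
G(12) = mex{3,2,1} = 0
G(13) = mex{0,3,2} = 1
G(14) = mex{1,2,3} = 0
G(15) = mex{0,3,2} = 1
G(16) = mex{1,2,3} = 0
G(17) = mex{0,3,2} = 1
G(18) = mex{1,0,3} = 2
G(19) = mex{2,1,0} = 3
G(20) = mex{3,0,1} = 2
G(21) = mex{2,1,0} = 3
G(22) = mex{3,0,1} = 2
G(23) = mex{2,1,0} = 3
G(24) = mex{3,2,1} = 0
G(25) = mex{0,3,2} = 1
G(n+12) = G(n) holds for n = 0,…,6 (a full window of length max(S) = 7), so the sequence is purely periodic with period 12.

12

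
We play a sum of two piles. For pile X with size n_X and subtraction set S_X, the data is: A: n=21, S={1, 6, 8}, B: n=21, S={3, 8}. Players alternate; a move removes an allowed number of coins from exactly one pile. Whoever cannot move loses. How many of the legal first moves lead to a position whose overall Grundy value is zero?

Pile A, S = {1, 6, 8}:
G(0) = 0
G(1) = mex{0} = 1
G(2) = mex{1} = 0
G(3) = mex{0} = 1
G(4) = mex{1} = 0
G(5) = mex{0} = 1
G(6) = mex{1,0} = 2
G(7) = mex{2,1} = 0
G(8) = mex{0,0,0} = 1
G(9) = mex{1,1,1} = 0
G(10) = mex{0,0,0} = 1
G(11) = mex{1,1,1} = 0
G(12) = mex{0,2,0} = 1
G(13) = mex{1,0,1} = 2
G(14) = mex{2,1,2} = 0
G(15) = mex{0,0,0} = 1
G(16) = mex{1,1,1} = 0
G(17) = mex{0,0,0} = 1
G(18) = mex{1,1,1} = 0
G(19) = mex{0,2,0} = 1
G(20) = mex{1,0,1} = 2
G(21) = mex{2,1,2} = 0
G_A(21) = 0.
Pile B, S = {3, 8}:
G(0) = 0
G(1) = mex{} = 0
G(2) = mex{} = 0
G(3) = mex{0} = 1
G(4) = mex{0} = 1
G(5) = mex{0} = 1
G(6) = mex{1} = 0
G(7) = mex{1} = 0
G(8) = mex{1,0} = 2
G(9) = mex{0,0} = 1
G(10) = mex{0,0} = 1
G(11) = mex{2,1} = 0
G(12) = mex{1,1} = 0
G(13) = mex{1,1} = 0
G(14) = mex{0,0} = 1
G(15) = mex{0,0} = 1
G(16) = mex{0,2} = 1
G(17) = mex{1,1} = 0
G(18) = mex{1,1} = 0
G(19) = mex{1,0} = 2
G(20) = mex{0,0} = 1
G(21) = mex{0,0} = 1
G_B(21) = 1.
Combined Grundy value = 0 ⊕ 1 = 1.
A winning move leaves total XOR = 0, i.e. changes one component's Grundy value g to g ⊕ X where X is the current total.
Pile A: need g' = 0⊕1 = 1. Options: 21−1→G=2, 21−6→G=1, 21−8→G=2. Hits: 1.
Pile B: need g' = 1⊕1 = 0. Options: 21−3→G=0, 21−8→G=0. Hits: 2.

3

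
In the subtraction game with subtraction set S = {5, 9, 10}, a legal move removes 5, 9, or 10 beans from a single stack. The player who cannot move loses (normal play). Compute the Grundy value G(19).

0

G(0) = 0
G(1) = mex{} = 0
G(2) = mex{} = 0
G(3) = mex{} = 0
G(4) = mex{} = 0
G(5) = mex{0} = 1
G(6) = mex{0} = 1
G(7) = mex{0} = 1
G(8) = mex{0} = 1
G(9) = mex{0,0} = 1
G(10) = mex{1,0,0} = 2
G(11) = mex{1,0,0} = 2
G(12) = mex{1,0,0} = 2
G(13) = mex{1,0,0} = 2
G(14) = mex{1,1,0} = 2
G(15) = mex{2,1,1} = 0
G(16) = mex{2,1,1} = 0
G(17) = mex{2,1,1} = 0
G(18) = mex{2,1,1} = 0
G(19) = mex{2,2,1} = 0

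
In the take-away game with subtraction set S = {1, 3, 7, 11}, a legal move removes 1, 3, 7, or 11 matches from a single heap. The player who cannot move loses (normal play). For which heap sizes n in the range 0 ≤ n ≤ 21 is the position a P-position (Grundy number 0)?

G(0) = 0
G(1) = mex{0} = 1
G(2) = mex{1} = 0
G(3) = mex{0,0} = 1
G(4) = mex{1,1} = 0
G(5) = mex{0,0} = 1
G(6) = mex{1,1} = 0
G(7) = mex{0,0,0} = 1
G(8) = mex{1,1,1} = 0
G(9) = mex{0,0,0} = 1
G(10) = mex{1,1,1} = 0
G(11) = mex{0,0,0,0} = 1
G(12) = mex{1,1,1,1} = 0
G(13) = mex{0,0,0,0} = 1
G(14) = mex{1,1,1,1} = 0
G(15) = mex{0,0,0,0} = 1
G(16) = mex{1,1,1,1} = 0
G(17) = mex{0,0,0,0} = 1
G(18) = mex{1,1,1,1} = 0
G(19) = mex{0,0,0,0} = 1
G(20) = mex{1,1,1,1} = 0
G(21) = mex{0,0,0,0} = 1
P-positions are exactly the n with G(n) = 0.

0, 2, 4, 6, 8, 10, 12, 14, 16, 18, 20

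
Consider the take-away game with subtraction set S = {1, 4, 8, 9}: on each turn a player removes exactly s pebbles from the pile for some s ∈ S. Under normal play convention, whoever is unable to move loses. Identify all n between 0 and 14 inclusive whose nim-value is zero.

0, 2, 5, 7, 12

n :  0  1  2  3  4  5  6  7  8  9 10 11 12 13 14
G :  0  1  0  1  2  0  1  0  1  2  3  2  0  1  2
P-positions are exactly the n with G(n) = 0.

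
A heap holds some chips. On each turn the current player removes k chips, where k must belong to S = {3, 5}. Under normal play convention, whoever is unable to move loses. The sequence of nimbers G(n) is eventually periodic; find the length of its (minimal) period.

8

G(0) = 0
G(1) = mex{} = 0
G(2) = mex{} = 0
G(3) = mex{0} = 1
G(4) = mex{0} = 1
G(5) = mex{0,0} = 1
G(6) = mex{1,0} = 2
G(7) = mex{1,0} = 2
G(8) = mex{1,1} = 0
G(9) = mex{2,1} = 0
G(10) = mex{2,1} = 0
G(11) = mex{0,2} = 1
G(12) = mex{0,2} = 1
G(13) = mex{0,0} = 1
G(14) = mex{1,0} = 2
G(15) = mex{1,0} = 2
G(16) = mex{1,1} = 0
G(17) = mex{2,1} = 0
G(n+8) = G(n) holds for n = 0,…,4 (a full window of length max(S) = 5), so the sequence is purely periodic with period 8.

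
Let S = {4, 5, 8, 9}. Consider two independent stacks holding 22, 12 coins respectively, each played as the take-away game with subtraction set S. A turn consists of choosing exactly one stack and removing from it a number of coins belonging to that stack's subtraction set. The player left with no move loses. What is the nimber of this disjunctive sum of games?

1

All stacks use S = {4, 5, 8, 9}:
n :  0  1  2  3  4  5  6  7  8  9 10 11 12 13 14 15 16 17 18 19 20 21 22
G :  0  0  0  0  1  1  1  1  2  2  2  2  3  0  0  0  0  1  1  1  1  2  2
Stack A: G(22) = 2.
Stack B: G(12) = 3.
Combined Grundy value = 2 ⊕ 3 = 1.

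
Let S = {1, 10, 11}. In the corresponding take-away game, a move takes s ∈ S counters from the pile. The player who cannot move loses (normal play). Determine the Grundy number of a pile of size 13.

G(0) = 0
G(1) = mex{0} = 1
G(2) = mex{1} = 0
G(3) = mex{0} = 1
G(4) = mex{1} = 0
G(5) = mex{0} = 1
G(6) = mex{1} = 0
G(7) = mex{0} = 1
G(8) = mex{1} = 0
G(9) = mex{0} = 1
G(10) = mex{1,0} = 2
G(11) = mex{2,1,0} = 3
G(12) = mex{3,0,1} = 2
G(13) = mex{2,1,0} = 3

3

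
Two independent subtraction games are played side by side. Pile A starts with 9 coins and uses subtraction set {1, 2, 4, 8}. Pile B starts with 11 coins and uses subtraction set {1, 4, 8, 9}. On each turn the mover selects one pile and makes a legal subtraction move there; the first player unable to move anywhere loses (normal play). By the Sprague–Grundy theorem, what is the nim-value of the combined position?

2

Pile A, S = {1, 2, 4, 8}:
n : 0 1 2 3 4 5 6 7 8 9
G : 0 1 2 0 1 2 0 1 2 0
G_A(9) = 0.
Pile B, S = {1, 4, 8, 9}:
n :  0  1  2  3  4  5  6  7  8  9 10 11
G :  0  1  0  1  2  0  1  0  1  2  3  2
G_B(11) = 2.
Combined Grundy value = 0 ⊕ 2 = 2.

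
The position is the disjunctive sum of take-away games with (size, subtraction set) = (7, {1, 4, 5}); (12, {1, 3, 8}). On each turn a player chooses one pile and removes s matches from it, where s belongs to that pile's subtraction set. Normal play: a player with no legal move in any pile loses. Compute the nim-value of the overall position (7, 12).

Pile A, S = {1, 4, 5}:
n : 0 1 2 3 4 5 6 7
G : 0 1 0 1 2 3 2 3
G_A(7) = 3.
Pile B, S = {1, 3, 8}:
n :  0  1  2  3  4  5  6  7  8  9 10 11 12
G :  0  1  0  1  0  1  0  1  2  3  2  0  1
G_B(12) = 1.
Combined Grundy value = 3 ⊕ 1 = 2.

2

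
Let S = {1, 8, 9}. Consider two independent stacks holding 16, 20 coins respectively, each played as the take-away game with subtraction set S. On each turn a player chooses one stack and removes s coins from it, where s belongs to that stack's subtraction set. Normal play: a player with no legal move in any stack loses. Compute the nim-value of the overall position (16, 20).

0

All stacks use S = {1, 8, 9}:
n :  0  1  2  3  4  5  6  7  8  9 10 11 12 13 14 15 16 17 18 19 20
G :  0  1  0  1  0  1  0  1  2  3  2  3  2  3  2  3  0  1  0  1  0
Stack A: G(16) = 0.
Stack B: G(20) = 0.
Combined Grundy value = 0 ⊕ 0 = 0.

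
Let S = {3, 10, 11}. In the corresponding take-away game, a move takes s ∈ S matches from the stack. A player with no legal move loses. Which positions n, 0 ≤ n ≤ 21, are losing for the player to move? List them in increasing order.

0, 1, 2, 6, 7, 8, 14, 15, 20, 21

n :  0  1  2  3  4  5  6  7  8  9 10 11 12 13 14 15 16 17 18 19 20 21
G :  0  0  0  1  1  1  0  0  0  1  1  1  2  2  0  0  3  1  1  2  0  0
P-positions are exactly the n with G(n) = 0.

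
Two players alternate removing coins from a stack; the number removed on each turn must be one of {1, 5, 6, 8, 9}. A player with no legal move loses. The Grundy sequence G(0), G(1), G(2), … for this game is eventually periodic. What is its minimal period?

n :  0  1  2  3  4  5  6  7  8  9 10 11 12 13 14 15 16 17 18 19 20 21 22 23 24 25 26 27 28 29
G :  0  1  0  1  0  1  2  3  2  3  2  3  4  5  0  1  0  1  0  1  2  3  2  3  2  3  4  5  0  1
G(n+14) = G(n) holds for n = 0,…,8 (a full window of length max(S) = 9), so the sequence is purely periodic with period 14.

14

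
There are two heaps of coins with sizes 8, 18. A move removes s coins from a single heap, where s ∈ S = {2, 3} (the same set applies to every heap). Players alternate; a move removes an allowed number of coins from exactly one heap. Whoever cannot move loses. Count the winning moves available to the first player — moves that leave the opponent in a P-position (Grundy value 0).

All heaps use S = {2, 3}:
G(0) = 0
G(1) = mex{} = 0
G(2) = mex{0} = 1
G(3) = mex{0,0} = 1
G(4) = mex{1,0} = 2
G(5) = mex{1,1} = 0
G(6) = mex{2,1} = 0
G(7) = mex{0,2} = 1
G(8) = mex{0,0} = 1
G(9) = mex{1,0} = 2
G(10) = mex{1,1} = 0
G(11) = mex{2,1} = 0
G(12) = mex{0,2} = 1
G(13) = mex{0,0} = 1
G(14) = mex{1,0} = 2
G(15) = mex{1,1} = 0
G(16) = mex{2,1} = 0
G(17) = mex{0,2} = 1
G(18) = mex{0,0} = 1
Heap A: G(8) = 1.
Heap B: G(18) = 1.
Combined Grundy value = 1 ⊕ 1 = 0.
A winning move leaves total XOR = 0, i.e. changes one component's Grundy value g to g ⊕ X where X is the current total.
Heap A: target g' = 1⊕0 = 1, but every legal move changes the Grundy value (mex property), so 0 moves.
Heap B: target g' = 1⊕0 = 1, but every legal move changes the Grundy value (mex property), so 0 moves.

0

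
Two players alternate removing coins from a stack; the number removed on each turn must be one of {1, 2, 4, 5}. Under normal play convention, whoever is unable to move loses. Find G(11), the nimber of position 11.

2

G(0) = 0
G(1) = mex{0} = 1
G(2) = mex{1,0} = 2
G(3) = mex{2,1} = 0
G(4) = mex{0,2,0} = 1
G(5) = mex{1,0,1,0} = 2
G(6) = mex{2,1,2,1} = 0
G(7) = mex{0,2,0,2} = 1
G(8) = mex{1,0,1,0} = 2
G(9) = mex{2,1,2,1} = 0
G(10) = mex{0,2,0,2} = 1
G(11) = mex{1,0,1,0} = 2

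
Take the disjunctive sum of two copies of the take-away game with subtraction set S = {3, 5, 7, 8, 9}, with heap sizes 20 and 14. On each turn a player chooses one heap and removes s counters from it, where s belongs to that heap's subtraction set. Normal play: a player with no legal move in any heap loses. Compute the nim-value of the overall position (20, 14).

All heaps use S = {3, 5, 7, 8, 9}:
G(0) = 0
G(1) = mex{} = 0
G(2) = mex{} = 0
G(3) = mex{0} = 1
G(4) = mex{0} = 1
G(5) = mex{0,0} = 1
G(6) = mex{1,0} = 2
G(7) = mex{1,0,0} = 2
G(8) = mex{1,1,0,0} = 2
G(9) = mex{2,1,0,0,0} = 3
G(10) = mex{2,1,1,0,0} = 3
G(11) = mex{2,2,1,1,0} = 3
G(12) = mex{3,2,1,1,1} = 0
G(13) = mex{3,2,2,1,1} = 0
G(14) = mex{3,3,2,2,1} = 0
G(15) = mex{0,3,2,2,2} = 1
G(16) = mex{0,3,3,2,2} = 1
G(17) = mex{0,0,3,3,2} = 1
G(18) = mex{1,0,3,3,3} = 2
G(19) = mex{1,0,0,3,3} = 2
G(20) = mex{1,1,0,0,3} = 2
Heap A: G(20) = 2.
Heap B: G(14) = 0.
Combined Grundy value = 2 ⊕ 0 = 2.

2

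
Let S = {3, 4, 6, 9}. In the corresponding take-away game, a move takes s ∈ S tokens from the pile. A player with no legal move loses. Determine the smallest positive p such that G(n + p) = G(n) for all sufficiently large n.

12

n :  0  1  2  3  4  5  6  7  8  9 10 11 12 13 14 15 16 17 18 19 20 21 22 23 24 25
G :  0  0  0  1  1  1  2  2  2  3  3  3  0  0  0  1  1  1  2  2  2  3  3  3  0  0
G(n+12) = G(n) holds for n = 0,…,8 (a full window of length max(S) = 9), so the sequence is purely periodic with period 12.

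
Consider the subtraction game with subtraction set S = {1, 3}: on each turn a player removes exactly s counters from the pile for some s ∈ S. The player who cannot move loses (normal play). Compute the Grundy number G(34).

0

G(0) = 0
G(1) = mex{0} = 1
G(2) = mex{1} = 0
G(3) = mex{0,0} = 1
G(4) = mex{1,1} = 0
G(5) = mex{0,0} = 1
G(6) = mex{1,1} = 0
G(7) = mex{0,0} = 1
G(8) = mex{1,1} = 0
G(9) = mex{0,0} = 1
G(10) = mex{1,1} = 0
G(11) = mex{0,0} = 1
G(12) = mex{1,1} = 0
G(13) = mex{0,0} = 1
G(14) = mex{1,1} = 0
G(15) = mex{0,0} = 1
G(16) = mex{1,1} = 0
G(17) = mex{0,0} = 1
G(18) = mex{1,1} = 0
G(19) = mex{0,0} = 1
G(20) = mex{1,1} = 0
G(21) = mex{0,0} = 1
G(22) = mex{1,1} = 0
G(23) = mex{0,0} = 1
G(24) = mex{1,1} = 0
G(25) = mex{0,0} = 1
G(26) = mex{1,1} = 0
G(27) = mex{0,0} = 1
G(28) = mex{1,1} = 0
G(29) = mex{0,0} = 1
G(30) = mex{1,1} = 0
G(31) = mex{0,0} = 1
G(32) = mex{1,1} = 0
G(33) = mex{0,0} = 1
G(34) = mex{1,1} = 0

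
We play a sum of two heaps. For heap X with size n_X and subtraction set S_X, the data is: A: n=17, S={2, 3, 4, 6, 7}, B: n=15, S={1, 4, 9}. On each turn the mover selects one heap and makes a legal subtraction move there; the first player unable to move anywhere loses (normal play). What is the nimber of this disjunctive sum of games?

4

Heap A, S = {2, 3, 4, 6, 7}:
G(0) = 0
G(1) = mex{} = 0
G(2) = mex{0} = 1
G(3) = mex{0,0} = 1
G(4) = mex{1,0,0} = 2
G(5) = mex{1,1,0} = 2
G(6) = mex{2,1,1,0} = 3
G(7) = mex{2,2,1,0,0} = 3
G(8) = mex{3,2,2,1,0} = 4
G(9) = mex{3,3,2,1,1} = 0
G(10) = mex{4,3,3,2,1} = 0
G(11) = mex{0,4,3,2,2} = 1
G(12) = mex{0,0,4,3,2} = 1
G(13) = mex{1,0,0,3,3} = 2
G(14) = mex{1,1,0,4,3} = 2
G(15) = mex{2,1,1,0,4} = 3
G(16) = mex{2,2,1,0,0} = 3
G(17) = mex{3,2,2,1,0} = 4
G_A(17) = 4.
Heap B, S = {1, 4, 9}:
G(0) = 0
G(1) = mex{0} = 1
G(2) = mex{1} = 0
G(3) = mex{0} = 1
G(4) = mex{1,0} = 2
G(5) = mex{2,1} = 0
G(6) = mex{0,0} = 1
G(7) = mex{1,1} = 0
G(8) = mex{0,2} = 1
G(9) = mex{1,0,0} = 2
G(10) = mex{2,1,1} = 0
G(11) = mex{0,0,0} = 1
G(12) = mex{1,1,1} = 0
G(13) = mex{0,2,2} = 1
G(14) = mex{1,0,0} = 2
G(15) = mex{2,1,1} = 0
G_B(15) = 0.
Combined Grundy value = 4 ⊕ 0 = 4.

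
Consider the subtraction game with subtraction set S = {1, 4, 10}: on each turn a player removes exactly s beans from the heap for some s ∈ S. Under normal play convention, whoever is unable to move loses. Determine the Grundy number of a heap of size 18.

n :  0  1  2  3  4  5  6  7  8  9 10 11 12 13 14 15 16 17 18
G :  0  1  0  1  2  0  1  0  1  2  3  2  3  0  1  3  0  1  0

0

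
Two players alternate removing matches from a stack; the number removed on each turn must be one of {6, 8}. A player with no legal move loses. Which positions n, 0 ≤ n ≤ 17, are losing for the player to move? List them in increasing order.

0, 1, 2, 3, 4, 5, 14, 15, 16, 17

G(0) = 0
G(1) = mex{} = 0
G(2) = mex{} = 0
G(3) = mex{} = 0
G(4) = mex{} = 0
G(5) = mex{} = 0
G(6) = mex{0} = 1
G(7) = mex{0} = 1
G(8) = mex{0,0} = 1
G(9) = mex{0,0} = 1
G(10) = mex{0,0} = 1
G(11) = mex{0,0} = 1
G(12) = mex{1,0} = 2
G(13) = mex{1,0} = 2
G(14) = mex{1,1} = 0
G(15) = mex{1,1} = 0
G(16) = mex{1,1} = 0
G(17) = mex{1,1} = 0
P-positions are exactly the n with G(n) = 0.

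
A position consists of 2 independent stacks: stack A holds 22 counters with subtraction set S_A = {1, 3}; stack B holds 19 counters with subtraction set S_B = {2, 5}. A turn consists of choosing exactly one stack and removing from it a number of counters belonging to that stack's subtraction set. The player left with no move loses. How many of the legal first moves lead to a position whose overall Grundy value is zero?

1

Stack A, S = {1, 3}:
G(0) = 0
G(1) = mex{0} = 1
G(2) = mex{1} = 0
G(3) = mex{0,0} = 1
G(4) = mex{1,1} = 0
G(5) = mex{0,0} = 1
G(6) = mex{1,1} = 0
G(7) = mex{0,0} = 1
G(8) = mex{1,1} = 0
G(9) = mex{0,0} = 1
G(10) = mex{1,1} = 0
G(11) = mex{0,0} = 1
G(12) = mex{1,1} = 0
G(13) = mex{0,0} = 1
G(14) = mex{1,1} = 0
G(15) = mex{0,0} = 1
G(16) = mex{1,1} = 0
G(17) = mex{0,0} = 1
G(18) = mex{1,1} = 0
G(19) = mex{0,0} = 1
G(20) = mex{1,1} = 0
G(21) = mex{0,0} = 1
G(22) = mex{1,1} = 0
G_A(22) = 0.
Stack B, S = {2, 5}:
n :  0  1  2  3  4  5  6  7  8  9 10 11 12 13 14 15 16 17 18 19
G :  0  0  1  1  0  2  1  0  0  1  1  0  2  1  0  0  1  1  0  2
G_B(19) = 2.
Combined Grundy value = 0 ⊕ 2 = 2.
A winning move leaves total XOR = 0, i.e. changes one component's Grundy value g to g ⊕ X where X is the current total.
Stack A: need g' = 0⊕2 = 2. Options: 22−1→G=1, 22−3→G=1. Hits: 0.
Stack B: need g' = 2⊕2 = 0. Options: 19−2→G=1, 19−5→G=0. Hits: 1.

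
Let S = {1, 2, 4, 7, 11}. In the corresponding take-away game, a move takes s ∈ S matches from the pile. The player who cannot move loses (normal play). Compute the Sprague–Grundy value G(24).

n :  0  1  2  3  4  5  6  7  8  9 10 11 12 13 14 15 16 17 18 19 20 21 22 23 24
G :  0  1  2  0  1  2  0  1  2  0  1  2  0  1  2  0  1  2  0  1  2  0  1  2  0

0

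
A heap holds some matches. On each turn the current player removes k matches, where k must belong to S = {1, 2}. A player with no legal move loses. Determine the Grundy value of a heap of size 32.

2

G(0) = 0
G(1) = mex{0} = 1
G(2) = mex{1,0} = 2
G(3) = mex{2,1} = 0
G(4) = mex{0,2} = 1
G(5) = mex{1,0} = 2
G(6) = mex{2,1} = 0
G(7) = mex{0,2} = 1
G(8) = mex{1,0} = 2
G(9) = mex{2,1} = 0
G(10) = mex{0,2} = 1
G(11) = mex{1,0} = 2
G(12) = mex{2,1} = 0
G(13) = mex{0,2} = 1
G(14) = mex{1,0} = 2
G(15) = mex{2,1} = 0
G(16) = mex{0,2} = 1
G(17) = mex{1,0} = 2
G(18) = mex{2,1} = 0
G(19) = mex{0,2} = 1
G(20) = mex{1,0} = 2
G(21) = mex{2,1} = 0
G(22) = mex{0,2} = 1
G(23) = mex{1,0} = 2
G(24) = mex{2,1} = 0
G(25) = mex{0,2} = 1
G(26) = mex{1,0} = 2
G(27) = mex{2,1} = 0
G(28) = mex{0,2} = 1
G(29) = mex{1,0} = 2
G(30) = mex{2,1} = 0
G(31) = mex{0,2} = 1
G(32) = mex{1,0} = 2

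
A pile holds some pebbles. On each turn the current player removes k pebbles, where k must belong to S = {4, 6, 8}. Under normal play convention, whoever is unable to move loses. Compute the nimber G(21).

2

G(0) = 0
G(1) = mex{} = 0
G(2) = mex{} = 0
G(3) = mex{} = 0
G(4) = mex{0} = 1
G(5) = mex{0} = 1
G(6) = mex{0,0} = 1
G(7) = mex{0,0} = 1
G(8) = mex{1,0,0} = 2
G(9) = mex{1,0,0} = 2
G(10) = mex{1,1,0} = 2
G(11) = mex{1,1,0} = 2
G(12) = mex{2,1,1} = 0
G(13) = mex{2,1,1} = 0
G(14) = mex{2,2,1} = 0
G(15) = mex{2,2,1} = 0
G(16) = mex{0,2,2} = 1
G(17) = mex{0,2,2} = 1
G(18) = mex{0,0,2} = 1
G(19) = mex{0,0,2} = 1
G(20) = mex{1,0,0} = 2
G(21) = mex{1,0,0} = 2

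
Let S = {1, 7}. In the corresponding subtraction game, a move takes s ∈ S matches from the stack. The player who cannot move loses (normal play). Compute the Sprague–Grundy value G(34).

0

G(0) = 0
G(1) = mex{0} = 1
G(2) = mex{1} = 0
G(3) = mex{0} = 1
G(4) = mex{1} = 0
G(5) = mex{0} = 1
G(6) = mex{1} = 0
G(7) = mex{0,0} = 1
G(8) = mex{1,1} = 0
G(9) = mex{0,0} = 1
G(10) = mex{1,1} = 0
G(11) = mex{0,0} = 1
G(12) = mex{1,1} = 0
G(13) = mex{0,0} = 1
G(14) = mex{1,1} = 0
G(15) = mex{0,0} = 1
G(16) = mex{1,1} = 0
G(17) = mex{0,0} = 1
G(18) = mex{1,1} = 0
G(19) = mex{0,0} = 1
G(20) = mex{1,1} = 0
G(21) = mex{0,0} = 1
G(22) = mex{1,1} = 0
G(23) = mex{0,0} = 1
G(24) = mex{1,1} = 0
G(25) = mex{0,0} = 1
G(26) = mex{1,1} = 0
G(27) = mex{0,0} = 1
G(28) = mex{1,1} = 0
G(29) = mex{0,0} = 1
G(30) = mex{1,1} = 0
G(31) = mex{0,0} = 1
G(32) = mex{1,1} = 0
G(33) = mex{0,0} = 1
G(34) = mex{1,1} = 0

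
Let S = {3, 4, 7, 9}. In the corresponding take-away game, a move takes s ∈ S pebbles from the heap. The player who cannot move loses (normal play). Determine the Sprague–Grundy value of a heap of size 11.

3

G(0) = 0
G(1) = mex{} = 0
G(2) = mex{} = 0
G(3) = mex{0} = 1
G(4) = mex{0,0} = 1
G(5) = mex{0,0} = 1
G(6) = mex{1,0} = 2
G(7) = mex{1,1,0} = 2
G(8) = mex{1,1,0} = 2
G(9) = mex{2,1,0,0} = 3
G(10) = mex{2,2,1,0} = 3
G(11) = mex{2,2,1,0} = 3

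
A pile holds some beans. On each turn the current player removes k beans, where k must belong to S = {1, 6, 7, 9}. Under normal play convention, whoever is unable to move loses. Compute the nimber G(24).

n :  0  1  2  3  4  5  6  7  8  9 10 11 12 13 14 15 16 17 18 19 20 21 22 23 24
G :  0  1  0  1  0  1  2  3  2  3  2  3  0  1  0  1  0  1  2  3  2  3  2  3  0

0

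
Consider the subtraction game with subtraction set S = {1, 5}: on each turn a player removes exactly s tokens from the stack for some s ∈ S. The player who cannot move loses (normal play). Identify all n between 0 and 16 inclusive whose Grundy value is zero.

G(0) = 0
G(1) = mex{0} = 1
G(2) = mex{1} = 0
G(3) = mex{0} = 1
G(4) = mex{1} = 0
G(5) = mex{0,0} = 1
G(6) = mex{1,1} = 0
G(7) = mex{0,0} = 1
G(8) = mex{1,1} = 0
G(9) = mex{0,0} = 1
G(10) = mex{1,1} = 0
G(11) = mex{0,0} = 1
G(12) = mex{1,1} = 0
G(13) = mex{0,0} = 1
G(14) = mex{1,1} = 0
G(15) = mex{0,0} = 1
G(16) = mex{1,1} = 0
P-positions are exactly the n with G(n) = 0.

0, 2, 4, 6, 8, 10, 12, 14, 16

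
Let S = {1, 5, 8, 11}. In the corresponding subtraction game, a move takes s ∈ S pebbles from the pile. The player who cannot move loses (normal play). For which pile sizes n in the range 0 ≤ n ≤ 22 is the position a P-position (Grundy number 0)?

0, 2, 4, 6, 16, 18, 20, 22

G(0) = 0
G(1) = mex{0} = 1
G(2) = mex{1} = 0
G(3) = mex{0} = 1
G(4) = mex{1} = 0
G(5) = mex{0,0} = 1
G(6) = mex{1,1} = 0
G(7) = mex{0,0} = 1
G(8) = mex{1,1,0} = 2
G(9) = mex{2,0,1} = 3
G(10) = mex{3,1,0} = 2
G(11) = mex{2,0,1,0} = 3
G(12) = mex{3,1,0,1} = 2
G(13) = mex{2,2,1,0} = 3
G(14) = mex{3,3,0,1} = 2
G(15) = mex{2,2,1,0} = 3
G(16) = mex{3,3,2,1} = 0
G(17) = mex{0,2,3,0} = 1
G(18) = mex{1,3,2,1} = 0
G(19) = mex{0,2,3,2} = 1
G(20) = mex{1,3,2,3} = 0
G(21) = mex{0,0,3,2} = 1
G(22) = mex{1,1,2,3} = 0
P-positions are exactly the n with G(n) = 0.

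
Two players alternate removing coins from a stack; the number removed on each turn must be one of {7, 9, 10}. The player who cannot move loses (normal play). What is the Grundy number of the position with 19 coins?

n :  0  1  2  3  4  5  6  7  8  9 10 11 12 13 14 15 16 17 18 19
G :  0  0  0  0  0  0  0  1  1  1  1  1  1  1  2  2  2  0  0  0

0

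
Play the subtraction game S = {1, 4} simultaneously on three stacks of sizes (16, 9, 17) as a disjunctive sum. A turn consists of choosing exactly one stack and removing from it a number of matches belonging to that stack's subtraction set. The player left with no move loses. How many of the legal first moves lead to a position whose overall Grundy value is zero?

1

All stacks use S = {1, 4}:
G(0) = 0
G(1) = mex{0} = 1
G(2) = mex{1} = 0
G(3) = mex{0} = 1
G(4) = mex{1,0} = 2
G(5) = mex{2,1} = 0
G(6) = mex{0,0} = 1
G(7) = mex{1,1} = 0
G(8) = mex{0,2} = 1
G(9) = mex{1,0} = 2
G(10) = mex{2,1} = 0
G(11) = mex{0,0} = 1
G(12) = mex{1,1} = 0
G(13) = mex{0,2} = 1
G(14) = mex{1,0} = 2
G(15) = mex{2,1} = 0
G(16) = mex{0,0} = 1
G(17) = mex{1,1} = 0
Stack A: G(16) = 1.
Stack B: G(9) = 2.
Stack C: G(17) = 0.
Combined Grundy value = 1 ⊕ 2 ⊕ 0 = 3.
A winning move leaves total XOR = 0, i.e. changes one component's Grundy value g to g ⊕ X where X is the current total.
Stack A: need g' = 1⊕3 = 2. Options: 16−1→G=0, 16−4→G=0. Hits: 0.
Stack B: need g' = 2⊕3 = 1. Options: 9−1→G=1, 9−4→G=0. Hits: 1.
Stack C: need g' = 0⊕3 = 3. Options: 17−1→G=1, 17−4→G=1. Hits: 0.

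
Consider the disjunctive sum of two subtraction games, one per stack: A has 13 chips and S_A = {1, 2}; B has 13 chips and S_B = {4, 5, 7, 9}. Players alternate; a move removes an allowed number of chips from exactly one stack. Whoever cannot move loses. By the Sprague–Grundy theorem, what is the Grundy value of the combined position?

Stack A, S = {1, 2}:
G(0) = 0
G(1) = mex{0} = 1
G(2) = mex{1,0} = 2
G(3) = mex{2,1} = 0
G(4) = mex{0,2} = 1
G(5) = mex{1,0} = 2
G(6) = mex{2,1} = 0
G(7) = mex{0,2} = 1
G(8) = mex{1,0} = 2
G(9) = mex{2,1} = 0
G(10) = mex{0,2} = 1
G(11) = mex{1,0} = 2
G(12) = mex{2,1} = 0
G(13) = mex{0,2} = 1
G_A(13) = 1.
Stack B, S = {4, 5, 7, 9}:
n :  0  1  2  3  4  5  6  7  8  9 10 11 12 13
G :  0  0  0  0  1  1  1  1  2  2  2  2  3  0
G_B(13) = 0.
Combined Grundy value = 1 ⊕ 0 = 1.

1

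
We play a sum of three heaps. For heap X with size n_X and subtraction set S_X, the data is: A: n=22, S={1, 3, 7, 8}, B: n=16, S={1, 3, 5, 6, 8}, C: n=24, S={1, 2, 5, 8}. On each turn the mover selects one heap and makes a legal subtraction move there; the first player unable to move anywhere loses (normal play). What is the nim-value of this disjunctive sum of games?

Heap A, S = {1, 3, 7, 8}:
n :  0  1  2  3  4  5  6  7  8  9 10 11 12 13 14 15 16 17 18 19 20 21 22
G :  0  1  0  1  0  1  0  1  2  3  2  3  2  3  2  0  1  0  1  0  1  0  1
G_A(22) = 1.
Heap B, S = {1, 3, 5, 6, 8}:
G(0) = 0
G(1) = mex{0} = 1
G(2) = mex{1} = 0
G(3) = mex{0,0} = 1
G(4) = mex{1,1} = 0
G(5) = mex{0,0,0} = 1
G(6) = mex{1,1,1,0} = 2
G(7) = mex{2,0,0,1} = 3
G(8) = mex{3,1,1,0,0} = 2
G(9) = mex{2,2,0,1,1} = 3
G(10) = mex{3,3,1,0,0} = 2
G(11) = mex{2,2,2,1,1} = 0
G(12) = mex{0,3,3,2,0} = 1
G(13) = mex{1,2,2,3,1} = 0
G(14) = mex{0,0,3,2,2} = 1
G(15) = mex{1,1,2,3,3} = 0
G(16) = mex{0,0,0,2,2} = 1
G_B(16) = 1.
Heap C, S = {1, 2, 5, 8}:
G(0) = 0
G(1) = mex{0} = 1
G(2) = mex{1,0} = 2
G(3) = mex{2,1} = 0
G(4) = mex{0,2} = 1
G(5) = mex{1,0,0} = 2
G(6) = mex{2,1,1} = 0
G(7) = mex{0,2,2} = 1
G(8) = mex{1,0,0,0} = 2
G(9) = mex{2,1,1,1} = 0
G(10) = mex{0,2,2,2} = 1
G(11) = mex{1,0,0,0} = 2
G(12) = mex{2,1,1,1} = 0
G(13) = mex{0,2,2,2} = 1
G(14) = mex{1,0,0,0} = 2
G(15) = mex{2,1,1,1} = 0
G(16) = mex{0,2,2,2} = 1
G(17) = mex{1,0,0,0} = 2
G(18) = mex{2,1,1,1} = 0
G(19) = mex{0,2,2,2} = 1
G(20) = mex{1,0,0,0} = 2
G(21) = mex{2,1,1,1} = 0
G(22) = mex{0,2,2,2} = 1
G(23) = mex{1,0,0,0} = 2
G(24) = mex{2,1,1,1} = 0
G_C(24) = 0.
Combined Grundy value = 1 ⊕ 1 ⊕ 0 = 0.

0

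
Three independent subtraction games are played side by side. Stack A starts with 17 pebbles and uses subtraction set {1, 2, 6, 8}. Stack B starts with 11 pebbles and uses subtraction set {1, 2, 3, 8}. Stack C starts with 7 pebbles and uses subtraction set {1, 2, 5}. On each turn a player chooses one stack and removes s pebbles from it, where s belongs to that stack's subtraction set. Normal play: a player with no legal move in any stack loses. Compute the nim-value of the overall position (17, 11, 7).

Stack A, S = {1, 2, 6, 8}:
G(0) = 0
G(1) = mex{0} = 1
G(2) = mex{1,0} = 2
G(3) = mex{2,1} = 0
G(4) = mex{0,2} = 1
G(5) = mex{1,0} = 2
G(6) = mex{2,1,0} = 3
G(7) = mex{3,2,1} = 0
G(8) = mex{0,3,2,0} = 1
G(9) = mex{1,0,0,1} = 2
G(10) = mex{2,1,1,2} = 0
G(11) = mex{0,2,2,0} = 1
G(12) = mex{1,0,3,1} = 2
G(13) = mex{2,1,0,2} = 3
G(14) = mex{3,2,1,3} = 0
G(15) = mex{0,3,2,0} = 1
G(16) = mex{1,0,0,1} = 2
G(17) = mex{2,1,1,2} = 0
G_A(17) = 0.
Stack B, S = {1, 2, 3, 8}:
n :  0  1  2  3  4  5  6  7  8  9 10 11
G :  0  1  2  3  0  1  2  3  4  0  1  2
G_B(11) = 2.
Stack C, S = {1, 2, 5}:
n : 0 1 2 3 4 5 6 7
G : 0 1 2 0 1 2 0 1
G_C(7) = 1.
Combined Grundy value = 0 ⊕ 2 ⊕ 1 = 3.

3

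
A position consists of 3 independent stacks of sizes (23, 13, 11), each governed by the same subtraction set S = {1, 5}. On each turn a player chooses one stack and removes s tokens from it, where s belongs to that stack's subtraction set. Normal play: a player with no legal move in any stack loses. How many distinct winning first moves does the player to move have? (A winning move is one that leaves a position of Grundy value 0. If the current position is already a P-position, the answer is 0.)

6

All stacks use S = {1, 5}:
G(0) = 0
G(1) = mex{0} = 1
G(2) = mex{1} = 0
G(3) = mex{0} = 1
G(4) = mex{1} = 0
G(5) = mex{0,0} = 1
G(6) = mex{1,1} = 0
G(7) = mex{0,0} = 1
G(8) = mex{1,1} = 0
G(9) = mex{0,0} = 1
G(10) = mex{1,1} = 0
G(11) = mex{0,0} = 1
G(12) = mex{1,1} = 0
G(13) = mex{0,0} = 1
G(14) = mex{1,1} = 0
G(15) = mex{0,0} = 1
G(16) = mex{1,1} = 0
G(17) = mex{0,0} = 1
G(18) = mex{1,1} = 0
G(19) = mex{0,0} = 1
G(20) = mex{1,1} = 0
G(21) = mex{0,0} = 1
G(22) = mex{1,1} = 0
G(23) = mex{0,0} = 1
Stack A: G(23) = 1.
Stack B: G(13) = 1.
Stack C: G(11) = 1.
Combined Grundy value = 1 ⊕ 1 ⊕ 1 = 1.
A winning move leaves total XOR = 0, i.e. changes one component's Grundy value g to g ⊕ X where X is the current total.
Stack A: need g' = 1⊕1 = 0. Options: 23−1→G=0, 23−5→G=0. Hits: 2.
Stack B: need g' = 1⊕1 = 0. Options: 13−1→G=0, 13−5→G=0. Hits: 2.
Stack C: need g' = 1⊕1 = 0. Options: 11−1→G=0, 11−5→G=0. Hits: 2.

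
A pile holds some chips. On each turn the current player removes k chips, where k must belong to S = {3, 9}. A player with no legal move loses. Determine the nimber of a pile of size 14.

G(0) = 0
G(1) = mex{} = 0
G(2) = mex{} = 0
G(3) = mex{0} = 1
G(4) = mex{0} = 1
G(5) = mex{0} = 1
G(6) = mex{1} = 0
G(7) = mex{1} = 0
G(8) = mex{1} = 0
G(9) = mex{0,0} = 1
G(10) = mex{0,0} = 1
G(11) = mex{0,0} = 1
G(12) = mex{1,1} = 0
G(13) = mex{1,1} = 0
G(14) = mex{1,1} = 0

0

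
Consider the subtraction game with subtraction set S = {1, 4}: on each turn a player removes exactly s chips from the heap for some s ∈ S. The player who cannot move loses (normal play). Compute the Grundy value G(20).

n :  0  1  2  3  4  5  6  7  8  9 10 11 12 13 14 15 16 17 18 19 20
G :  0  1  0  1  2  0  1  0  1  2  0  1  0  1  2  0  1  0  1  2  0

0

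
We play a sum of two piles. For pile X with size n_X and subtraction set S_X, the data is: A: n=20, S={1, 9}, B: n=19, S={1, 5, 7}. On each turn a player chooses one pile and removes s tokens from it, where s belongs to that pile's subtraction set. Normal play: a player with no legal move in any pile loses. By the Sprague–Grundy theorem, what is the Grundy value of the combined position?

Pile A, S = {1, 9}:
G(0) = 0
G(1) = mex{0} = 1
G(2) = mex{1} = 0
G(3) = mex{0} = 1
G(4) = mex{1} = 0
G(5) = mex{0} = 1
G(6) = mex{1} = 0
G(7) = mex{0} = 1
G(8) = mex{1} = 0
G(9) = mex{0,0} = 1
G(10) = mex{1,1} = 0
G(11) = mex{0,0} = 1
G(12) = mex{1,1} = 0
G(13) = mex{0,0} = 1
G(14) = mex{1,1} = 0
G(15) = mex{0,0} = 1
G(16) = mex{1,1} = 0
G(17) = mex{0,0} = 1
G(18) = mex{1,1} = 0
G(19) = mex{0,0} = 1
G(20) = mex{1,1} = 0
G_A(20) = 0.
Pile B, S = {1, 5, 7}:
G(0) = 0
G(1) = mex{0} = 1
G(2) = mex{1} = 0
G(3) = mex{0} = 1
G(4) = mex{1} = 0
G(5) = mex{0,0} = 1
G(6) = mex{1,1} = 0
G(7) = mex{0,0,0} = 1
G(8) = mex{1,1,1} = 0
G(9) = mex{0,0,0} = 1
G(10) = mex{1,1,1} = 0
G(11) = mex{0,0,0} = 1
G(12) = mex{1,1,1} = 0
G(13) = mex{0,0,0} = 1
G(14) = mex{1,1,1} = 0
G(15) = mex{0,0,0} = 1
G(16) = mex{1,1,1} = 0
G(17) = mex{0,0,0} = 1
G(18) = mex{1,1,1} = 0
G(19) = mex{0,0,0} = 1
G_B(19) = 1.
Combined Grundy value = 0 ⊕ 1 = 1.

1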